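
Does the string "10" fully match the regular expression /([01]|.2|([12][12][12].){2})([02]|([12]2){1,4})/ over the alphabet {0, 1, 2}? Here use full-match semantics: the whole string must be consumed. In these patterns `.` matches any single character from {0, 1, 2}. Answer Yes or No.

Yes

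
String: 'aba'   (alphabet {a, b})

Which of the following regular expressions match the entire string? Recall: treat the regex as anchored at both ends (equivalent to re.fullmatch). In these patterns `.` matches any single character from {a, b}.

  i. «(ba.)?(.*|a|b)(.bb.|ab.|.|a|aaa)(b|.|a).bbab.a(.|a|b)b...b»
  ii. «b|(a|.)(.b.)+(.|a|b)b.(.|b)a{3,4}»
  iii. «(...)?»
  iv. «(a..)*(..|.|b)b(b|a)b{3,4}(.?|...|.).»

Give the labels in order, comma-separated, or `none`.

iii

i → no match — must end with 'b'
ii → no match
iii → match
iv → no match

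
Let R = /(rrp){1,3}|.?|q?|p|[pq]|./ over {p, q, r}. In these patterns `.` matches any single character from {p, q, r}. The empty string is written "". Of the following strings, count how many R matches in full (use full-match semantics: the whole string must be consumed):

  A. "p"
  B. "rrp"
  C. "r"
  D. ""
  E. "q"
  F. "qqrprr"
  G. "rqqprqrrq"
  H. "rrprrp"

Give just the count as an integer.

6

A → match
B → match
C → match
D → match
E → match
F → no match
G → no match
H → match
Total matched: 6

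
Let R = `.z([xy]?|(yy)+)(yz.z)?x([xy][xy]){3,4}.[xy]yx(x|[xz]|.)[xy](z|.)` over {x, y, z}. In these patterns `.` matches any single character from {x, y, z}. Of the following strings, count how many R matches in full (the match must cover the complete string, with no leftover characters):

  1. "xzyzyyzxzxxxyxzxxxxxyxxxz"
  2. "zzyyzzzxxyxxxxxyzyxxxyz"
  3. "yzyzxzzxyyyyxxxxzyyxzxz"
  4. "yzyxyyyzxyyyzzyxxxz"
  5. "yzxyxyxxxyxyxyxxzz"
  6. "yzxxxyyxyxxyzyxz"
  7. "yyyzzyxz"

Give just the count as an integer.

1 → no match
2 → no match
3 → no match
4 → no match
5 → no match
6 → no match
7. "yyyzzyxz" → no match
Total matched: 0

0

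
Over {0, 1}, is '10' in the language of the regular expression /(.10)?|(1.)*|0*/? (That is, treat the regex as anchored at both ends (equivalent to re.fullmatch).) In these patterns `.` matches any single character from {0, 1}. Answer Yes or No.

Yes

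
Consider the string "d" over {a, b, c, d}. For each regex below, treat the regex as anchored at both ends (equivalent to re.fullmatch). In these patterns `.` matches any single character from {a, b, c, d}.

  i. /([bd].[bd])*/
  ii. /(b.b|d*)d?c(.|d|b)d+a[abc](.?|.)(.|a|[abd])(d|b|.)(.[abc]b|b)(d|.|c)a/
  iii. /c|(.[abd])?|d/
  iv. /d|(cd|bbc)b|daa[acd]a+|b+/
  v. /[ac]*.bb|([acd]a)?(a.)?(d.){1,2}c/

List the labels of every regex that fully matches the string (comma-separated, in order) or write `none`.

i → no match
ii → no match — must end with "a"
iii → match
iv → match
v → no match

iii, iv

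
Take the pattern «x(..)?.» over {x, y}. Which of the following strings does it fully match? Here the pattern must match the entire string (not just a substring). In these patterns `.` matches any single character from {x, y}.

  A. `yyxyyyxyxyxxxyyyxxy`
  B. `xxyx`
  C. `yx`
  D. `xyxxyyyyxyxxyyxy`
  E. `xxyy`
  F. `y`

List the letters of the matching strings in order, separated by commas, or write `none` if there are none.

A → no match — must start with `x`
B. `xxyx` → match
C. `yx` → no match — must start with `x`
D → no match
E. `xxyy` → match
F. `y` → no match — must start with `x`

B, E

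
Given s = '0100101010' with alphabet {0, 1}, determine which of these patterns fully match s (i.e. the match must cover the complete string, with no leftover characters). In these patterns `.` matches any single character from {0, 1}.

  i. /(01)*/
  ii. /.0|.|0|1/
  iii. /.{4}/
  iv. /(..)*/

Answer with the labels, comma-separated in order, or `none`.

i → no match
ii → no match
iii → no match
iv → match

iv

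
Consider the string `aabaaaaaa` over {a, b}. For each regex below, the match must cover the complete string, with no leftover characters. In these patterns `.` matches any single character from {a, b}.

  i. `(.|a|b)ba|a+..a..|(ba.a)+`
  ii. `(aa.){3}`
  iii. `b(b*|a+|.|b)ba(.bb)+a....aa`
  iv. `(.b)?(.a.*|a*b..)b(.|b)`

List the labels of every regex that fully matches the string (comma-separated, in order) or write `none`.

i → no match
ii → match
iii → no match — must start with `b`
iv → no match

ii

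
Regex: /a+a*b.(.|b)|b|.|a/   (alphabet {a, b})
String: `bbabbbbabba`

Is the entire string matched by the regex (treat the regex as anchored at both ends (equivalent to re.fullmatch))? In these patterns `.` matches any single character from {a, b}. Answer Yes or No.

No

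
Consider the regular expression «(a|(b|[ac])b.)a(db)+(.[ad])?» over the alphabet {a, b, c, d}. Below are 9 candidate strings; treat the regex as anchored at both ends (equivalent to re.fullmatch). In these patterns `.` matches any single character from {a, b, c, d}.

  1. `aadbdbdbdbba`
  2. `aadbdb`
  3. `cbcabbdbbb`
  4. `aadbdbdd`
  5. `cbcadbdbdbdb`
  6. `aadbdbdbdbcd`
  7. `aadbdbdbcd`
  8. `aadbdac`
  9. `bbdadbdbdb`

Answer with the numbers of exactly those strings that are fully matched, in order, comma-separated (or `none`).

1, 2, 4, 5, 6, 7, 9

1 → match
2 → match
3 → no match
4 → match
5 → match
6 → match
7 → match
8 → no match
9 → match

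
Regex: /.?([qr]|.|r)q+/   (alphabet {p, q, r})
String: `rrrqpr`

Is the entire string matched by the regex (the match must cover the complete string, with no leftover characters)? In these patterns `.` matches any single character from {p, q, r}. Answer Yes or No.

Every match must end with `q`, but `rrrqpr` does not.

No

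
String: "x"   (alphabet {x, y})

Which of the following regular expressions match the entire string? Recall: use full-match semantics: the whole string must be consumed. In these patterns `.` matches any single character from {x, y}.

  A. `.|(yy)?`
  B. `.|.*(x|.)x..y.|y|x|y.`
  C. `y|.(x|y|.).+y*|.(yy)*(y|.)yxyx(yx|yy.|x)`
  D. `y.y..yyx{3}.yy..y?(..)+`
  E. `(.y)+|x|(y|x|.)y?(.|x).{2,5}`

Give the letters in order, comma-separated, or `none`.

A, B, E

A → match
B → match
C → no match
D → no match — must start with "y"
E → match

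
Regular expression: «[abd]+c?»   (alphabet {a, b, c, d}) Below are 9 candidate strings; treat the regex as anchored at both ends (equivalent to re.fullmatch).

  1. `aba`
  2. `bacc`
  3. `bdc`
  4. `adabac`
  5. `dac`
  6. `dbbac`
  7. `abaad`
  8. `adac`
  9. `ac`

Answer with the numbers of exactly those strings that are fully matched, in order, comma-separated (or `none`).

1, 3, 4, 5, 6, 7, 8, 9

1. `aba` → match
2. `bacc` → no match
3. `bdc` → match
4. `adabac` → match
5. `dac` → match
6. `dbbac` → match
7. `abaad` → match
8. `adac` → match
9. `ac` → match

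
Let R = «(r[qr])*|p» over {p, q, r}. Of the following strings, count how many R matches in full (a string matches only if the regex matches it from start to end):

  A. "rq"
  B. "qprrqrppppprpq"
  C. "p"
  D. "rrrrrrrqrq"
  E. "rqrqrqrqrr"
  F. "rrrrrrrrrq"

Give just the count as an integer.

5

A → match
B → no match
C → match
D → match
E → match
F → match
Total matched: 5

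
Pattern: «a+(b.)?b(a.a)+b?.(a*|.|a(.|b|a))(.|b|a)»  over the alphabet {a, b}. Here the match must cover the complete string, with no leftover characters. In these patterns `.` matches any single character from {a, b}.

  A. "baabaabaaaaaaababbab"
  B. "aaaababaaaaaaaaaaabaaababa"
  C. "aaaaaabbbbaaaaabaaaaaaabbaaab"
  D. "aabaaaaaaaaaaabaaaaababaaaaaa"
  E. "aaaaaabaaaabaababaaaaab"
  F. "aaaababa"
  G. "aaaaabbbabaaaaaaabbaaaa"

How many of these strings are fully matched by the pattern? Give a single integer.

2

A → no match — must start with "a"
B → no match
C → no match
D → no match
E → match
F → no match
G → match
Total matched: 2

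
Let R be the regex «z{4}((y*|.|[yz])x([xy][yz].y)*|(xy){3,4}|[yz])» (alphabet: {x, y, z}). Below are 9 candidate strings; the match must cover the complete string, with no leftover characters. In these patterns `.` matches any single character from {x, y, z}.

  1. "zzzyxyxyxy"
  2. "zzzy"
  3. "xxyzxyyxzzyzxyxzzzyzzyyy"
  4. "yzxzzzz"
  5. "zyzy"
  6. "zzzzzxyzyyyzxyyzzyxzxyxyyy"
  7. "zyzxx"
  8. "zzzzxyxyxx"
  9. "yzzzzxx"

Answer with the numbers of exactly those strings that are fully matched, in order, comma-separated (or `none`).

1 → no match
2 → no match
3 → no match — must start with "z"
4 → no match — must start with "z"
5 → no match
6 → match
7 → no match
8 → no match
9 → no match — must start with "z"

6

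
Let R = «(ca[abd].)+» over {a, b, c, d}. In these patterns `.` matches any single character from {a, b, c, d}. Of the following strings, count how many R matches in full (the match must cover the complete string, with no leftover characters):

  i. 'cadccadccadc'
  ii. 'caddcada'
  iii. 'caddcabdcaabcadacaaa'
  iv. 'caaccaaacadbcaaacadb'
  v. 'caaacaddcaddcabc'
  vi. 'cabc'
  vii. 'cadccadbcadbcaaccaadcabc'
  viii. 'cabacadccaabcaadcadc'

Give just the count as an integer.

8

i → match
ii → match
iii → match
iv → match
v → match
vi → match
vii → match
viii → match
Total matched: 8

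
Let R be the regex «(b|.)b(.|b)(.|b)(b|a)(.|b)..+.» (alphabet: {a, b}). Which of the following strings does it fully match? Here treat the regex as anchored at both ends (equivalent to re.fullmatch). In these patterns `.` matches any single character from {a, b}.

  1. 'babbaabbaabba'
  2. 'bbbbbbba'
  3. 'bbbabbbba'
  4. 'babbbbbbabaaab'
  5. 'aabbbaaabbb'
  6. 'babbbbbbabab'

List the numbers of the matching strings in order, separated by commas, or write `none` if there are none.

3

1 → no match
2 → no match
3 → match
4 → no match
5 → no match
6 → no match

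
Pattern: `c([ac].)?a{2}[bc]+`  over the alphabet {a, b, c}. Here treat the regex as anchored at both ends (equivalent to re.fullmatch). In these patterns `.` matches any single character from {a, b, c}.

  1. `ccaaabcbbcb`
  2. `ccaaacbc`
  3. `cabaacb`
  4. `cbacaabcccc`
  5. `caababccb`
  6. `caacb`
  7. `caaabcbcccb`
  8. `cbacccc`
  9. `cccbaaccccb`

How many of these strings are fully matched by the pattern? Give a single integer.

4

1 → match
2 → match
3 → match
4 → no match
5 → no match
6 → match
7 → no match
8 → no match
9 → no match
Total matched: 4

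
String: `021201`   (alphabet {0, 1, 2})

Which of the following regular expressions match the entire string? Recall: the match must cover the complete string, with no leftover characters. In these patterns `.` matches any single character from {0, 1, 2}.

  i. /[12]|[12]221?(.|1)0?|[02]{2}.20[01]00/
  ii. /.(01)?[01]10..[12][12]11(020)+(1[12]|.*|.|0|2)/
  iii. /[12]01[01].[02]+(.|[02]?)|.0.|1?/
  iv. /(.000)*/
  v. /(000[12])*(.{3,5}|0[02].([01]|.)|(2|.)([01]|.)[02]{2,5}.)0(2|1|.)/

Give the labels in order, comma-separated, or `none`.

i → no match
ii → no match
iii → no match
iv → no match
v → match

v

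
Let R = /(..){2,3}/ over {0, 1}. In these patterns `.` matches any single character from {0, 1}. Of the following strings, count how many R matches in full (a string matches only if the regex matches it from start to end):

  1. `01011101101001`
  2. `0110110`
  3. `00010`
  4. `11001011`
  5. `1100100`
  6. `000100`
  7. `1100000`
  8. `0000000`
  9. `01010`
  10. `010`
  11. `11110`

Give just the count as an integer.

1 → no match
2. `0110110` → no match
3. `00010` → no match
4. `11001011` → no match
5. `1100100` → no match
6. `000100` → match
7. `1100000` → no match
8. `0000000` → no match
9. `01010` → no match
10. `010` → no match
11. `11110` → no match
Total matched: 1

1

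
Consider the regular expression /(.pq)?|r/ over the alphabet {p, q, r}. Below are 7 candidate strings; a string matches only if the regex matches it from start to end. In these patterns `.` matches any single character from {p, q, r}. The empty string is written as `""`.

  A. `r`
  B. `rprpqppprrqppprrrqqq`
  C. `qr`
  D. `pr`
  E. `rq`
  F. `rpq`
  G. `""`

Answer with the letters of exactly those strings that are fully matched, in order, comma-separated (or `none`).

A → match
B → no match
C → no match
D → no match
E → no match
F → match
G → match

A, F, G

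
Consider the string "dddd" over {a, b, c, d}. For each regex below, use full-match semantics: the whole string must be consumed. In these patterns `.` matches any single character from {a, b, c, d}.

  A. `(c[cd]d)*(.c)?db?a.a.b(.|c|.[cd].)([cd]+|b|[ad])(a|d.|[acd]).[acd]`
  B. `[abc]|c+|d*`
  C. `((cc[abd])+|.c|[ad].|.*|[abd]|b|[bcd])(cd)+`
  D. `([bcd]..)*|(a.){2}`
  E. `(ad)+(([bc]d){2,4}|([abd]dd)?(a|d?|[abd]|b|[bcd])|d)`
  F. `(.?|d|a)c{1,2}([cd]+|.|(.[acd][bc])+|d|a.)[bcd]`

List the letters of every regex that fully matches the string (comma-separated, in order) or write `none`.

B

A → no match
B → match
C → no match — must end with "cd"
D → no match
E → no match — must start with "ad"
F → no match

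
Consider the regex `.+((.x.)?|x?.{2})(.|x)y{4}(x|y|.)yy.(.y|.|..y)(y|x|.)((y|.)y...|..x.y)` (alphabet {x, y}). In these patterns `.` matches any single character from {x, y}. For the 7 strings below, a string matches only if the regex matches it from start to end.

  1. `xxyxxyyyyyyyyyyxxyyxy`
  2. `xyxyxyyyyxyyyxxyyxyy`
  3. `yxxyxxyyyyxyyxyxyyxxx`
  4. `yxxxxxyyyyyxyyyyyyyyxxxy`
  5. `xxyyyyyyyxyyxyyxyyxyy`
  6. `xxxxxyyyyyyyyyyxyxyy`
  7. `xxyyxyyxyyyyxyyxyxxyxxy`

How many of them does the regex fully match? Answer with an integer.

7

1 → match
2 → match
3 → match
4 → match
5 → match
6 → match
7 → match
Total matched: 7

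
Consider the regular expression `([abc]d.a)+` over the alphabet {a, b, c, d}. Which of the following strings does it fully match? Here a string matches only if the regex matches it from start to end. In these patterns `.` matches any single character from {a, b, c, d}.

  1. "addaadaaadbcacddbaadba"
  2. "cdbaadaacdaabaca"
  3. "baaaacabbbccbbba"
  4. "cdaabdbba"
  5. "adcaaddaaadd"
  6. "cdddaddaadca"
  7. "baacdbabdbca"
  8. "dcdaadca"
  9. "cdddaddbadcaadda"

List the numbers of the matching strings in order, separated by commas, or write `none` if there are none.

1 → no match
2 → no match
3 → no match
4 → no match
5 → no match — must end with "a"
6 → no match
7 → no match
8 → no match
9 → no match

none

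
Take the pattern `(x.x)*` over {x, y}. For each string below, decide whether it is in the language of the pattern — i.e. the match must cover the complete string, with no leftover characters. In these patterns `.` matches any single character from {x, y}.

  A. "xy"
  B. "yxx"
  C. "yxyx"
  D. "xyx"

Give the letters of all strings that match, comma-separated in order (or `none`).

A → no match
B → no match
C → no match
D → match

D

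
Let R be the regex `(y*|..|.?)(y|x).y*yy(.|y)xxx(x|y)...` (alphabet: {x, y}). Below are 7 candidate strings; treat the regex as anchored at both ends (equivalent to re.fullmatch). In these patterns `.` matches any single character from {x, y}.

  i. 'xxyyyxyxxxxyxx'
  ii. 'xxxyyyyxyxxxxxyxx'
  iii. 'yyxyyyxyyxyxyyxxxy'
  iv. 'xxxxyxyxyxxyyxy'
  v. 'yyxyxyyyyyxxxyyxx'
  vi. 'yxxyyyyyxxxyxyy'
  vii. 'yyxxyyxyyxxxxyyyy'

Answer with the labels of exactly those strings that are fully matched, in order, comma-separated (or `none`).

vi

i → no match
ii → no match
iii → no match
iv → no match
v → no match
vi → match
vii → no match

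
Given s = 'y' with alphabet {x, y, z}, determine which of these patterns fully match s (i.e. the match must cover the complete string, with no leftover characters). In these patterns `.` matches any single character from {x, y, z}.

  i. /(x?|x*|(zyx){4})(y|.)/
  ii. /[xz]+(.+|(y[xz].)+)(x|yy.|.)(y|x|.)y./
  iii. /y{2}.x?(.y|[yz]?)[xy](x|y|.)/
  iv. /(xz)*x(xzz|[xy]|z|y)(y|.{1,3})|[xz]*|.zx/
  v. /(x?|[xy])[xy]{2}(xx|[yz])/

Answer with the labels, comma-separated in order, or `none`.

i → match
ii → no match
iii → no match
iv → no match
v → no match

i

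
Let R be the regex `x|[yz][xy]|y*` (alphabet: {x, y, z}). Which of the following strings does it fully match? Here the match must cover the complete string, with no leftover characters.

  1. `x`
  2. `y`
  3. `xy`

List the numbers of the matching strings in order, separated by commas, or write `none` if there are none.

1, 2

1 → match
2 → match
3 → no match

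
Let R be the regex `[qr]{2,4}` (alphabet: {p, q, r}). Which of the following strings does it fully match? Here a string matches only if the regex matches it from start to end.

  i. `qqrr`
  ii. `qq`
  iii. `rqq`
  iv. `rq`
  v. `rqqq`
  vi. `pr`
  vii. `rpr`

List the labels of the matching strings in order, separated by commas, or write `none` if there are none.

i, ii, iii, iv, v

i → match
ii → match
iii → match
iv → match
v → match
vi → no match
vii → no match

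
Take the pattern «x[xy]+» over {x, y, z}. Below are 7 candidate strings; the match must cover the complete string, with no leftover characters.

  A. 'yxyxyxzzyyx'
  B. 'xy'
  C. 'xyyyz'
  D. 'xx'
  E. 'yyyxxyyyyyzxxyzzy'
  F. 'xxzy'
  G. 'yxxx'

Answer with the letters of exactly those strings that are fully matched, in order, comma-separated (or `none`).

B, D

A → no match — must start with 'x'
B → match
C → no match
D → match
E → no match — must start with 'x'
F → no match
G → no match — must start with 'x'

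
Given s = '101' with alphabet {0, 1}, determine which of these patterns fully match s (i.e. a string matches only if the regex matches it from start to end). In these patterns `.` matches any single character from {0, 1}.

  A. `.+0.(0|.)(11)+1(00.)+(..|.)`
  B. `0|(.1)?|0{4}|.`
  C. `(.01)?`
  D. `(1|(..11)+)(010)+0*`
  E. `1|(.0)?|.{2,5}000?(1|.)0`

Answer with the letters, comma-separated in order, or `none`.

C

A → no match
B → no match
C → match
D → no match
E → no match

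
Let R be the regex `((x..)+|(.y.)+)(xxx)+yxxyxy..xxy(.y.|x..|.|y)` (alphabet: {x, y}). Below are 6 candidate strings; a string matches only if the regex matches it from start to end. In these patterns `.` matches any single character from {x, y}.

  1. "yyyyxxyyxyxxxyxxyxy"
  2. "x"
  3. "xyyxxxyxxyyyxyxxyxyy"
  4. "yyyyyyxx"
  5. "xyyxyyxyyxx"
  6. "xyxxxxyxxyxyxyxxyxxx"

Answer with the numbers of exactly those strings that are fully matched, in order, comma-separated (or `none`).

6

1 → no match
2 → no match
3 → no match
4 → no match
5 → no match
6 → match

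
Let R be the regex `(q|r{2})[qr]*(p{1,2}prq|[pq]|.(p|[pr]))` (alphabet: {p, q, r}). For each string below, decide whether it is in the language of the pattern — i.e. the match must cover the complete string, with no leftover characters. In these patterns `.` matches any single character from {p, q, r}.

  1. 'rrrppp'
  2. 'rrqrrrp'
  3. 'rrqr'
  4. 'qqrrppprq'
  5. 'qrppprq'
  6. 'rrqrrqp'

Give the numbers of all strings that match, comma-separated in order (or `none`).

1 → no match
2 → match
3 → match
4 → match
5 → match
6 → match

2, 3, 4, 5, 6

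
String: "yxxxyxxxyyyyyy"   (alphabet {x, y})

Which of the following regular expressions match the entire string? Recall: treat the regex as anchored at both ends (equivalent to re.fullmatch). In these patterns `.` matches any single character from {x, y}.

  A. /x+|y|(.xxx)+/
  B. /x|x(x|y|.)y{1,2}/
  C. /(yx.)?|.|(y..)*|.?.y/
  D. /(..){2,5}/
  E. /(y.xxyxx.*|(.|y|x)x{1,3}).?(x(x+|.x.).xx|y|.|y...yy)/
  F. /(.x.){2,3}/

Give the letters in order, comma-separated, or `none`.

E

A → no match
B → no match — must start with "x"
C → no match
D → no match
E → match
F → no match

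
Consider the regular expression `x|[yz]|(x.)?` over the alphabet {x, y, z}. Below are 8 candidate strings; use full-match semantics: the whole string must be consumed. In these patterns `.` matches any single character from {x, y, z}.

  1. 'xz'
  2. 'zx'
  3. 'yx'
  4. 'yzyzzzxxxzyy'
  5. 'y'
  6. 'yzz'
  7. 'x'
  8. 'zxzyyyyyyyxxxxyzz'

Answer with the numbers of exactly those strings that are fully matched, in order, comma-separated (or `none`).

1 → match
2 → no match
3 → no match
4 → no match
5 → match
6 → no match
7 → match
8 → no match

1, 5, 7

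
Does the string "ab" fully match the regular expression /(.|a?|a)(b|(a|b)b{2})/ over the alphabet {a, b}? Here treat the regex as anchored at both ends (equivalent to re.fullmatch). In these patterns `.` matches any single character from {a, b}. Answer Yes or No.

Yes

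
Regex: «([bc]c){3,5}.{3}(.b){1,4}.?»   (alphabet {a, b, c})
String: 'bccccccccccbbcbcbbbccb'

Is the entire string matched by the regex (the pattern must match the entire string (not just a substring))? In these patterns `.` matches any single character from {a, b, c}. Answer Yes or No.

No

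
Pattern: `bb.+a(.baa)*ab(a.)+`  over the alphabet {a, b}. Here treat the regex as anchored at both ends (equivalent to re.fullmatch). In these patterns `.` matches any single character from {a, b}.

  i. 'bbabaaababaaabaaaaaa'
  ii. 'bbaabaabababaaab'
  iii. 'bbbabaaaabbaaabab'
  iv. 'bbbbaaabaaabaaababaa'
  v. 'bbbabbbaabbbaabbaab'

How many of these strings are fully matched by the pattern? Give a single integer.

4

i → match
ii → match
iii → match
iv → match
v → no match
Total matched: 4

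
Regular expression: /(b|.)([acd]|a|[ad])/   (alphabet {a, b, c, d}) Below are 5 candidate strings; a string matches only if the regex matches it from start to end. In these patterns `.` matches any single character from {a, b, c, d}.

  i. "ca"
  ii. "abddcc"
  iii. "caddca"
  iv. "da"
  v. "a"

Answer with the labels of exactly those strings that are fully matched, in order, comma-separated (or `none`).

i, iv

i → match
ii → no match
iii → no match
iv → match
v → no match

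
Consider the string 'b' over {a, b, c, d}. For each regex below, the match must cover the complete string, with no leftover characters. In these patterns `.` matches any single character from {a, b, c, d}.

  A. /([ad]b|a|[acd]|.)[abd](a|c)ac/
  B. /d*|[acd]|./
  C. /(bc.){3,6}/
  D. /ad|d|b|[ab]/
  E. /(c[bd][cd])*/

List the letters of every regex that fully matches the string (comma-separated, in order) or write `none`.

A → no match — must end with 'ac'
B → match
C → no match — must start with 'bc'
D → match
E → no match

B, D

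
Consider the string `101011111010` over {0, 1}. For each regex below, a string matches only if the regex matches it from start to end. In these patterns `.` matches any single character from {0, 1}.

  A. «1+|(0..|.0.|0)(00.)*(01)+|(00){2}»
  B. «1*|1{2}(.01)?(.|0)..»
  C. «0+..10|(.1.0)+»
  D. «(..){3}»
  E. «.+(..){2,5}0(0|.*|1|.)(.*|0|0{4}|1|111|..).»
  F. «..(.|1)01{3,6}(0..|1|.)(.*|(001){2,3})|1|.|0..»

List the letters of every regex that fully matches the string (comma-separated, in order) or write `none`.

A → no match
B → no match
C → no match
D → no match
E → match
F → match

E, F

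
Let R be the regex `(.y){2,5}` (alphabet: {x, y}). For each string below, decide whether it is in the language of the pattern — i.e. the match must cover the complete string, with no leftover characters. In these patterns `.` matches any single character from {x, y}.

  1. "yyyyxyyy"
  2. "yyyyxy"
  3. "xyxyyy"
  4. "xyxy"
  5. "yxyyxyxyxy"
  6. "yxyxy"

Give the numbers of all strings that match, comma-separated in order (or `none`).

1 → match
2 → match
3 → match
4 → match
5 → no match
6 → no match

1, 2, 3, 4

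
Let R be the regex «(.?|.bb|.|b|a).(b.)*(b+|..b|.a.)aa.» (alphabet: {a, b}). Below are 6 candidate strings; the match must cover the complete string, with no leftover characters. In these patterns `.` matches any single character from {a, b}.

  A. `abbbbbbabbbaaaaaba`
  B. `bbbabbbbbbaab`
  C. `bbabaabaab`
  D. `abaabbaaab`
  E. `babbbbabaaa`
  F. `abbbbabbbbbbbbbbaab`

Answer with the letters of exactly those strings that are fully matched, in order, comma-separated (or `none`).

B, F

A → no match
B → match
C → no match
D → no match
E → no match
F → match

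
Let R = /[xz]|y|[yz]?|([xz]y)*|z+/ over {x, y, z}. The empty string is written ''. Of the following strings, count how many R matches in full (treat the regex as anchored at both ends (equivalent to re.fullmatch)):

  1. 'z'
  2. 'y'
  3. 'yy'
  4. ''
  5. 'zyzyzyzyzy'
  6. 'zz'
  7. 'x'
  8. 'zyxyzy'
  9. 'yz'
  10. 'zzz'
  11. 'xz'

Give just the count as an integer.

1 → match
2 → match
3 → no match
4 → match
5 → match
6 → match
7 → match
8 → match
9 → no match
10 → match
11 → no match
Total matched: 8

8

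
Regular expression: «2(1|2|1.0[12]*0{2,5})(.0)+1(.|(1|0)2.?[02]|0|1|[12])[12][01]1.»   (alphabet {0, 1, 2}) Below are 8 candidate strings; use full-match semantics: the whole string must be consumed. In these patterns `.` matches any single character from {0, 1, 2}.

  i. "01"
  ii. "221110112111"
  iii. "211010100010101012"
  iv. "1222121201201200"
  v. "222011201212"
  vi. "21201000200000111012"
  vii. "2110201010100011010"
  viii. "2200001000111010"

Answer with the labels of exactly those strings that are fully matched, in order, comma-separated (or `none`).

i → no match — must start with "2"
ii → no match
iii → match
iv → no match — must start with "2"
v → no match
vi → match
vii → no match
viii → match

iii, vi, viii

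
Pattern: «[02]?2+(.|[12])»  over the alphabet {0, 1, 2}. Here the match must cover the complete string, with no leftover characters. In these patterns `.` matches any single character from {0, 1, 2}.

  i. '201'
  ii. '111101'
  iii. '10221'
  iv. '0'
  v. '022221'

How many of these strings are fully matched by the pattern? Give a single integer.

i → no match
ii → no match
iii → no match
iv → no match
v → match
Total matched: 1

1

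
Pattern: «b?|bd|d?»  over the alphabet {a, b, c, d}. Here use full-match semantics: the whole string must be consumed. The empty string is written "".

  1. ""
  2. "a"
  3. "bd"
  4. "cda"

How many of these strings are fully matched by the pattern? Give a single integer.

2

1 → match
2 → no match
3 → match
4 → no match
Total matched: 2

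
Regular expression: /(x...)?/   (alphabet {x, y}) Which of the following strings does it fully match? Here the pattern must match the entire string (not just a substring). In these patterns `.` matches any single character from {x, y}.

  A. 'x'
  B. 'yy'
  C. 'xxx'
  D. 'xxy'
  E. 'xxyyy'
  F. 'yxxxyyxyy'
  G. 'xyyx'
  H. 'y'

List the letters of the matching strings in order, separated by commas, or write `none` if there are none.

A → no match
B → no match
C → no match
D → no match
E → no match
F → no match
G → match
H → no match

G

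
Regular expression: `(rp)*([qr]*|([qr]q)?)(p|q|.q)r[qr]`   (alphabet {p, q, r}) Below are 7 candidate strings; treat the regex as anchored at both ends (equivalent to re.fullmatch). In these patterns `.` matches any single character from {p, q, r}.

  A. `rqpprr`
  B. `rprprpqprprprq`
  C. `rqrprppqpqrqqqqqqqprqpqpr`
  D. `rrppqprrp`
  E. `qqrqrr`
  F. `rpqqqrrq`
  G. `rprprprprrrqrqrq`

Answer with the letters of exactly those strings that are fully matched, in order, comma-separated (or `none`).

A → no match
B → no match
C → no match
D → no match
E → match
F → no match
G → match

E, G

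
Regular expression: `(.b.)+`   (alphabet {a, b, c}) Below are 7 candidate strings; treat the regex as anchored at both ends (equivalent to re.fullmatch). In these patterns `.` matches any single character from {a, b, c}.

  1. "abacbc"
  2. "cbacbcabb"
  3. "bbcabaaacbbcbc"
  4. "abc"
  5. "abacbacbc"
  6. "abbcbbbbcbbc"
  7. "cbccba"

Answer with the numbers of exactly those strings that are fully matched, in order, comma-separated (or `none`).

1, 2, 4, 5, 6, 7

1 → match
2 → match
3 → no match
4 → match
5 → match
6 → match
7 → match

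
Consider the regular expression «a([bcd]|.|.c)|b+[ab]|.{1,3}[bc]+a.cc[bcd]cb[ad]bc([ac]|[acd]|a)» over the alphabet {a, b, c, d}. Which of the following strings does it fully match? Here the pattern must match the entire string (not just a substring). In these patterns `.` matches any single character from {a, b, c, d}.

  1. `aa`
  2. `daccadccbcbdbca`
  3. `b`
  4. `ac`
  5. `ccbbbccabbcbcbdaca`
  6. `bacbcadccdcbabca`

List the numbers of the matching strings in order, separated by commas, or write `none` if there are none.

1 → match
2 → match
3 → no match
4 → match
5 → no match
6 → match

1, 2, 4, 6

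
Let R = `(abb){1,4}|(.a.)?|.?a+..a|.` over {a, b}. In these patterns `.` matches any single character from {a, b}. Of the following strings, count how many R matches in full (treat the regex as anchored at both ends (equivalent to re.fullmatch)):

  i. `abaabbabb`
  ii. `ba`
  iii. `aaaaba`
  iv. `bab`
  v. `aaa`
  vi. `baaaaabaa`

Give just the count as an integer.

i → no match
ii → no match
iii → match
iv → match
v → match
vi → match
Total matched: 4

4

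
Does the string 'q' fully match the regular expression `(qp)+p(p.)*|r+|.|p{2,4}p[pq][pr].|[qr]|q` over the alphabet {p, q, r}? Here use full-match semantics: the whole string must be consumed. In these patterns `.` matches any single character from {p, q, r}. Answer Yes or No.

Yes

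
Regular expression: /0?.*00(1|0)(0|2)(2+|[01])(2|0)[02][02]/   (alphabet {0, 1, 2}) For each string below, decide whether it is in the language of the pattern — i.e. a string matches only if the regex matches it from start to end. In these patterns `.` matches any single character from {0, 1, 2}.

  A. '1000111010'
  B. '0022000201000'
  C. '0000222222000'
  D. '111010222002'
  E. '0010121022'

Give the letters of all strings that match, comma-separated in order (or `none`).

C

A → no match
B → no match
C → match
D → no match
E → no match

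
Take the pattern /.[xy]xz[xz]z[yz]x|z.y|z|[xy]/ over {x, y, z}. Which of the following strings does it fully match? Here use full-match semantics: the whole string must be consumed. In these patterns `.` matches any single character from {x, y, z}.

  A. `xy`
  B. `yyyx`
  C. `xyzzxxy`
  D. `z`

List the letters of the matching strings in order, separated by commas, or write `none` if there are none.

D

A → no match
B → no match
C → no match
D → match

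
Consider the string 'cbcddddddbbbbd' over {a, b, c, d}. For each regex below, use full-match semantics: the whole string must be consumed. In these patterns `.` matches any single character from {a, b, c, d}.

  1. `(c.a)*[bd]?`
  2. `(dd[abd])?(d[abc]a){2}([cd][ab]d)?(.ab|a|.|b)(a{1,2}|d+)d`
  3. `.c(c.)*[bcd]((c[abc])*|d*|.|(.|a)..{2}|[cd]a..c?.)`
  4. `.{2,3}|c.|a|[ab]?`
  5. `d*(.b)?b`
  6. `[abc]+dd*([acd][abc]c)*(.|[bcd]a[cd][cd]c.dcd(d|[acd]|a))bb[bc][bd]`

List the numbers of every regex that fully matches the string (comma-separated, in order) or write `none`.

6

1 → no match
2 → no match
3 → no match
4 → no match
5 → no match — must end with 'b'
6 → match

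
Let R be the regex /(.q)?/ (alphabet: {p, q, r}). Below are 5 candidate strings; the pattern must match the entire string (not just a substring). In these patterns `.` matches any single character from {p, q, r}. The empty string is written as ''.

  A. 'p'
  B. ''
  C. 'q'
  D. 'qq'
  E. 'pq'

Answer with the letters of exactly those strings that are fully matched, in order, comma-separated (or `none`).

B, D, E

A → no match
B → match
C → no match
D → match
E → match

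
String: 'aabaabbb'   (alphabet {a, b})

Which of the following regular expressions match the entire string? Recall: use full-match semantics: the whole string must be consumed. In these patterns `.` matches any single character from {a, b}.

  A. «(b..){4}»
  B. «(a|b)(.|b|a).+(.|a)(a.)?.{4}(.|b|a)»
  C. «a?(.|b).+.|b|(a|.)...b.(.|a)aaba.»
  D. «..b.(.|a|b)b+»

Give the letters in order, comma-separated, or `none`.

C, D

A → no match — must start with 'b'
B → no match
C → match
D → match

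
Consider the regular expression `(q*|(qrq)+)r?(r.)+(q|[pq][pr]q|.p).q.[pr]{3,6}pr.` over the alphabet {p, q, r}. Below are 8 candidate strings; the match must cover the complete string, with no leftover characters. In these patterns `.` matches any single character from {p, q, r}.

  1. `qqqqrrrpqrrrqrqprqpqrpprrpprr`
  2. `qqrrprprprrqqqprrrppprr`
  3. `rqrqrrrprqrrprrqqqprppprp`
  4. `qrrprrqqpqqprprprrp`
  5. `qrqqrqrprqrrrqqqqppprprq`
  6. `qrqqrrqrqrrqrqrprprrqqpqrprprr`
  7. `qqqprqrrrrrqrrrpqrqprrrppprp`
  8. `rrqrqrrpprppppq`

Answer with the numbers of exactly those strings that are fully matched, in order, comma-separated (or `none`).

2, 5

1 → no match
2 → match
3 → no match
4 → no match
5 → match
6 → no match
7 → no match
8 → no match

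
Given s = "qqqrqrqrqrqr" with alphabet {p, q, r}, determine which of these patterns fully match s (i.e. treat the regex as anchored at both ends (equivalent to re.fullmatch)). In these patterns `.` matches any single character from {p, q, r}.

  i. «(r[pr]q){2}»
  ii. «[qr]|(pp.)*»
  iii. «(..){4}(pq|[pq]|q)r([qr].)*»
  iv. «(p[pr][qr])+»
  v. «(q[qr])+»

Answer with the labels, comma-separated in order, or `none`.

iii, v

i → no match — must start with "r"
ii → no match
iii → match
iv → no match — must start with "p"
v → match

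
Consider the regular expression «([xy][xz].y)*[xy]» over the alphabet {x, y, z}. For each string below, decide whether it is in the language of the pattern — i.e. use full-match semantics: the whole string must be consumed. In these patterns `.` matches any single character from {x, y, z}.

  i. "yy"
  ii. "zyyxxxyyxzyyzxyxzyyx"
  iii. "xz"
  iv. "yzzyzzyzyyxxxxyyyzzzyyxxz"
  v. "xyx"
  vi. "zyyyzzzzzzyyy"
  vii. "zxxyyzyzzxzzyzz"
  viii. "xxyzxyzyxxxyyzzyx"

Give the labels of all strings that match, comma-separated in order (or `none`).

i → no match
ii → no match
iii → no match
iv → no match
v → no match
vi → no match
vii → no match
viii → no match

none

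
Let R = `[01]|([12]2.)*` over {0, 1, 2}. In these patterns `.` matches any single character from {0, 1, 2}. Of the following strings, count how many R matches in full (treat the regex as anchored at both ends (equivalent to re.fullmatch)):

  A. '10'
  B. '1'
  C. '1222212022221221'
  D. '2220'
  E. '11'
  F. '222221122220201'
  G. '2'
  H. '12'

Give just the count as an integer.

A → no match
B → match
C → no match
D → no match
E → no match
F → no match
G → no match
H → no match
Total matched: 1

1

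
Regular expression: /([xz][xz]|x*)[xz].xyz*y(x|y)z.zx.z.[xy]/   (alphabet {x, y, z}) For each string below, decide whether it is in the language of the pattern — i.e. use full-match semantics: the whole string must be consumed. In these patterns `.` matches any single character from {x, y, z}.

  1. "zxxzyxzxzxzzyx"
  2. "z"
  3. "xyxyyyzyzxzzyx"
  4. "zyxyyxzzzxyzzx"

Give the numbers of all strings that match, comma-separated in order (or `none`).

1 → no match
2 → no match
3 → match
4 → match

3, 4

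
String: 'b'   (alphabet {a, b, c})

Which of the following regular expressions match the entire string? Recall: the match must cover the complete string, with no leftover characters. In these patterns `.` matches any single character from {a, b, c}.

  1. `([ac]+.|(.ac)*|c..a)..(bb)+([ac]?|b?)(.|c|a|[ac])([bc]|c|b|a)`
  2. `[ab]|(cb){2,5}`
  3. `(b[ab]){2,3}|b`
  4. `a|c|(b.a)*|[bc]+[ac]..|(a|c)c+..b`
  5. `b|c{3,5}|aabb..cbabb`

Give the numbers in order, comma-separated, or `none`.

1 → no match
2 → match
3 → match
4 → no match
5 → match

2, 3, 5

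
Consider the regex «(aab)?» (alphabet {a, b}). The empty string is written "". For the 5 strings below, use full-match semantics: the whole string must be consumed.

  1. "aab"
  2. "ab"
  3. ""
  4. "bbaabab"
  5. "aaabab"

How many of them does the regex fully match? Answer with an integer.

1. "aab" → match
2. "ab" → no match
3. "" → match
4. "bbaabab" → no match
5. "aaabab" → no match
Total matched: 2

2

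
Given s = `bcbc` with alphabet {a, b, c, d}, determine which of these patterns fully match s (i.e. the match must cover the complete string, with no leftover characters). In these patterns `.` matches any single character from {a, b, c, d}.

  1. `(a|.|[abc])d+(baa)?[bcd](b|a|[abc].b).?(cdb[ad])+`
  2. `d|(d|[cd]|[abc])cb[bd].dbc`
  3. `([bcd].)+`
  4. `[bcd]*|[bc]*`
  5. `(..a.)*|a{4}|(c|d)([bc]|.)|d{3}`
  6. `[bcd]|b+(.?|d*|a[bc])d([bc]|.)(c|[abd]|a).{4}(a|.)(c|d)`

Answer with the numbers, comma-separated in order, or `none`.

3, 4

1 → no match
2 → no match
3 → match
4 → match
5 → no match
6 → no match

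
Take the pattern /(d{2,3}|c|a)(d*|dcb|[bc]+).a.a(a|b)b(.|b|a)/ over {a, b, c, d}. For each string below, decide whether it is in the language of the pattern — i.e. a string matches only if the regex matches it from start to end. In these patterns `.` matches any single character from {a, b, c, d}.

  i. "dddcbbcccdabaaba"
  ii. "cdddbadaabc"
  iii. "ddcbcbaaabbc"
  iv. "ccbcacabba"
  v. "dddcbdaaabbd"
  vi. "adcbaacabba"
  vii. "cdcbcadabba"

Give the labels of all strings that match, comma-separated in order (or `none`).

i, ii, iii, iv, v, vi, vii

i → match
ii → match
iii → match
iv → match
v → match
vi → match
vii → match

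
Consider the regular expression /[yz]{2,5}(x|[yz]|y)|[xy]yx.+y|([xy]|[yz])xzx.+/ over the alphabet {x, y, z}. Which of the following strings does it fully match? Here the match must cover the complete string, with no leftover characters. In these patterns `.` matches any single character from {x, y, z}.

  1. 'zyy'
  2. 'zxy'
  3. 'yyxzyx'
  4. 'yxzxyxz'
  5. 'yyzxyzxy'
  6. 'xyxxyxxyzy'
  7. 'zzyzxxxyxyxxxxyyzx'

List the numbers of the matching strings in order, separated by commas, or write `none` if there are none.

1. 'zyy' → match
2. 'zxy' → no match
3. 'yyxzyx' → no match
4. 'yxzxyxz' → match
5. 'yyzxyzxy' → no match
6. 'xyxxyxxyzy' → match
7 → no match

1, 4, 6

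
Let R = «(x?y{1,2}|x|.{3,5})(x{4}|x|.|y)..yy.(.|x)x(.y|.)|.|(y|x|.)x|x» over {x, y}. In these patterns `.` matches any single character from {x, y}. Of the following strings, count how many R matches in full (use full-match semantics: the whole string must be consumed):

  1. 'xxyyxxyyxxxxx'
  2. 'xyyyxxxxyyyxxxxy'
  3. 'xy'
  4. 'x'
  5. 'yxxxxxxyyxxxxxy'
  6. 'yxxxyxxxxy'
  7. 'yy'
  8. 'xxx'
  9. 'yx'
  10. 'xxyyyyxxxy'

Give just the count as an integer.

3

1 → no match
2 → no match
3 → no match
4 → match
5 → no match
6 → no match
7 → no match
8 → no match
9 → match
10 → match
Total matched: 3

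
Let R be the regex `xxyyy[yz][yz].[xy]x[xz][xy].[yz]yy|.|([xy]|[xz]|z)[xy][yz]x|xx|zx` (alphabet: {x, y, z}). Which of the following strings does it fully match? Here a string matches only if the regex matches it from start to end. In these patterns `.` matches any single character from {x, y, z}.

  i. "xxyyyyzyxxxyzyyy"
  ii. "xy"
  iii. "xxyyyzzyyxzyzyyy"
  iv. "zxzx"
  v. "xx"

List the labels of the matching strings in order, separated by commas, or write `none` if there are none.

i → match
ii. "xy" → no match
iii → match
iv. "zxzx" → match
v. "xx" → match

i, iii, iv, v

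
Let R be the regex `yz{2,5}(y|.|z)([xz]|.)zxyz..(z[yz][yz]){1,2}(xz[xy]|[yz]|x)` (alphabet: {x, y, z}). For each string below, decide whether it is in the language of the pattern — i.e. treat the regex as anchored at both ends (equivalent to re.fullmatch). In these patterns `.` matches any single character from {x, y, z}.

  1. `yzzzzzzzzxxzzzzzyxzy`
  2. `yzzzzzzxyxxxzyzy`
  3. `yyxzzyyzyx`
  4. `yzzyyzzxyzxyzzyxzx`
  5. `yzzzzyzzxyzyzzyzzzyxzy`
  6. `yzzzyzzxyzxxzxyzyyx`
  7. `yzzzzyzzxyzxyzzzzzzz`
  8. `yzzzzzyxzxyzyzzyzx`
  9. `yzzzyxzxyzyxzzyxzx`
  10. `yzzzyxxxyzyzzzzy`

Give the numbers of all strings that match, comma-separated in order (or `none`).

1 → no match
2 → no match
3 → no match — must start with `yz`
4 → no match
5 → match
6 → no match
7 → match
8 → match
9 → match
10 → no match

5, 7, 8, 9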